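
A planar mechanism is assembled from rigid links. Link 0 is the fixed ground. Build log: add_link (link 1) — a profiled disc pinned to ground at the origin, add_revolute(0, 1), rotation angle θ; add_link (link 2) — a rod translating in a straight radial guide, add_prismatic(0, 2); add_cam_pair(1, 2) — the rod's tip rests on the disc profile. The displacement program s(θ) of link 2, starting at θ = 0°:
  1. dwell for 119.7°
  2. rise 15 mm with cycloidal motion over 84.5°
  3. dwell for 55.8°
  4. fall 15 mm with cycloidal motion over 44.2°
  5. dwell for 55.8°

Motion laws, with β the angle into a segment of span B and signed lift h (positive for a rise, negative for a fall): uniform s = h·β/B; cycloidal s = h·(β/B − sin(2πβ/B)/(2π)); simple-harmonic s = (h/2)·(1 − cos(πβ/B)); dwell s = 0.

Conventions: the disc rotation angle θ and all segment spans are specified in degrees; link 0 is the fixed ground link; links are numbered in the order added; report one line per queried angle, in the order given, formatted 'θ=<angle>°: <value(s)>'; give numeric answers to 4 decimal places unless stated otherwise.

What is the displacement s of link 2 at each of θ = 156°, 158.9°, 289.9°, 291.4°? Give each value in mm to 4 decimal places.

seg 1 [0°–119.7°] dwell: s stays 0.0000
seg 2 [119.7°–204.2°] cycloidal, h=15: θ=156° here. β=36.3, B=84.5. 15·(0.4296 − sin(2π·0.4296)/(2π)) = 5.4217 → s = 5.4217
seg 2 [119.7°–204.2°] cycloidal, h=15: θ=158.9° here. β=39.2, B=84.5. 15·(0.4639 − sin(2π·0.4639)/(2π)) = 6.4218 → s = 6.4218
seg 2 [119.7°–204.2°] cycloidal, h=15: full span → s += 15 → s = 15.0000
seg 3 [204.2°–260°] dwell: s stays 15.0000
seg 4 [260°–304.2°] cycloidal, h=-15: θ=289.9° here. β=29.9, B=44.2. -15·(0.6765 − sin(2π·0.6765)/(2π)) = -12.2841 → s = 2.7159
seg 4 [260°–304.2°] cycloidal, h=-15: θ=291.4° here. β=31.4, B=44.2. -15·(0.7104 − sin(2π·0.7104)/(2π)) = -12.9699 → s = 2.0301

θ=156°: 5.4217
θ=158.9°: 6.4218
θ=289.9°: 2.7159
θ=291.4°: 2.0301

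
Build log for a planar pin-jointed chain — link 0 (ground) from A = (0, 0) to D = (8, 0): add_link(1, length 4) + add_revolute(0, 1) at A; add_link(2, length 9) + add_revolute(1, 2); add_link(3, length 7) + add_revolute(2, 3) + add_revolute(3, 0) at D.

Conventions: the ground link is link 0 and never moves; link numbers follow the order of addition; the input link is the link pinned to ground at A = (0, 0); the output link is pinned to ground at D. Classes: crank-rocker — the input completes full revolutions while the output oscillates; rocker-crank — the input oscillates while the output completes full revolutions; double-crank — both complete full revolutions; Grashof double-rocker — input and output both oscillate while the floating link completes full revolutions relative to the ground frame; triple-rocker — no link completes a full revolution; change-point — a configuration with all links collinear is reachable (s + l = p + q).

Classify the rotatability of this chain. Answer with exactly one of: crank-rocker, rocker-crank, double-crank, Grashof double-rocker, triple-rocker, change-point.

lengths: ground=8, input=4, coupler=9, output=7
sorted: s=4 (shortest), l=9 (longest), p+q=15
s + l = 13 vs p + q = 15
s + l < p + q (Grashof) with shortest = input link → crank-rocker

crank-rocker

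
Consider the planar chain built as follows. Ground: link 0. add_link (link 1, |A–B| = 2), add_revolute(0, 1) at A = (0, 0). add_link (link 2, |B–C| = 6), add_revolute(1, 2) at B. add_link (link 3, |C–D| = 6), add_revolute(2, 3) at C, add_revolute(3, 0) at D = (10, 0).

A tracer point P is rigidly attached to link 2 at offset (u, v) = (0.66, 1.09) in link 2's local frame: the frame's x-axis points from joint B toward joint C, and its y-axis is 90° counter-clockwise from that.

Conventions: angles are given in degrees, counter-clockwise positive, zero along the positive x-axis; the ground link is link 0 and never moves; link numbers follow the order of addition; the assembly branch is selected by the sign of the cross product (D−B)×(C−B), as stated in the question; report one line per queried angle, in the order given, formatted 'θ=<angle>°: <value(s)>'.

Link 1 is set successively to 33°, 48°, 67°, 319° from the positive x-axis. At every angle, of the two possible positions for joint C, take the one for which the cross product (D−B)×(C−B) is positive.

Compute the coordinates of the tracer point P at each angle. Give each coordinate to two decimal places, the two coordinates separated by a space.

A=(0,0), D=(10.00,0)
θ=33°: B = A + 2.00·(cos33°, sin33°) = (1.6773, 1.0893)
θ=33°: |BD| = 8.3936
θ=33°: circle(B,6.00) ∩ circle(D,6.00): a=4.1968, h=4.2880
θ=33°:   candidates: C₊=(6.3951,4.7964) cross=35.992; C₋=(5.2822,-3.7071) cross=-35.992
θ=33°:   branch + wants cross > 0 → take C=(6.3951,4.7964) (cross=35.992)
θ=33°: ex = (C−B)/|BC| = (0.7863,0.6178); ey = (-0.6178,0.7863)
θ=33°: P = B + 0.66·ex + 1.09·ey = (1.5228,2.3541)
θ=48°: B = A + 2.00·(cos48°, sin48°) = (1.3383, 1.4863)
θ=48°: |BD| = 8.7883
θ=48°: circle(B,6.00) ∩ circle(D,6.00): a=4.3942, h=4.0855
θ=48°:   candidates: C₊=(6.3601,4.7698) cross=35.905; C₋=(4.9782,-3.2835) cross=-35.905
θ=48°:   branch + wants cross > 0 → take C=(6.3601,4.7698) (cross=35.905)
θ=48°: ex = (C−B)/|BC| = (0.8370,0.5473); ey = (-0.5473,0.8370)
θ=48°: P = B + 0.66·ex + 1.09·ey = (1.2942,2.7598)
θ=67°: B = A + 2.00·(cos67°, sin67°) = (0.7815, 1.8410)
θ=67°: |BD| = 9.4006
θ=67°: circle(B,6.00) ∩ circle(D,6.00): a=4.7003, h=3.7293
θ=67°:   candidates: C₊=(6.1211,4.5775) cross=35.057; C₋=(4.6604,-2.7365) cross=-35.057
θ=67°:   branch + wants cross > 0 → take C=(6.1211,4.5775) (cross=35.057)
θ=67°: ex = (C−B)/|BC| = (0.8899,0.4561); ey = (-0.4561,0.8899)
θ=67°: P = B + 0.66·ex + 1.09·ey = (0.8717,3.1121)
θ=319°: B = A + 2.00·(cos319°, sin319°) = (1.5094, -1.3121)
θ=319°: |BD| = 8.5914
θ=319°: circle(B,6.00) ∩ circle(D,6.00): a=4.2957, h=4.1889
θ=319°:   candidates: C₊=(5.1150,3.4837) cross=35.989; C₋=(6.3945,-4.7958) cross=-35.989
θ=319°:   branch + wants cross > 0 → take C=(5.1150,3.4837) (cross=35.989)
θ=319°: ex = (C−B)/|BC| = (0.6009,0.7993); ey = (-0.7993,0.6009)
θ=319°: P = B + 0.66·ex + 1.09·ey = (1.0348,-0.1296)

θ=33°: 1.52 2.35
θ=48°: 1.29 2.76
θ=67°: 0.87 3.11
θ=319°: 1.03 -0.13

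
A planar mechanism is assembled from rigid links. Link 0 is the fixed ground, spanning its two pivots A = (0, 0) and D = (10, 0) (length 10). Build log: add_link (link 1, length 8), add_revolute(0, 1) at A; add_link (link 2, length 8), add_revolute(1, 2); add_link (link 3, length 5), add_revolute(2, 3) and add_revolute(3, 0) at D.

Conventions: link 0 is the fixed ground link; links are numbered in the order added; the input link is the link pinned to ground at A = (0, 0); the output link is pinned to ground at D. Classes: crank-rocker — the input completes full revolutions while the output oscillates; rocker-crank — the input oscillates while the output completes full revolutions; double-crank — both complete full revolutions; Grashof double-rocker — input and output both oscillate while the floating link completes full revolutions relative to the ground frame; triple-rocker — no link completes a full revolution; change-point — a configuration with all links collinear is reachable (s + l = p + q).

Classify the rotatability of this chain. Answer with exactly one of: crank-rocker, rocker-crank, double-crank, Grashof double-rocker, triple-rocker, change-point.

lengths: ground=10, input=8, coupler=8, output=5
sorted: s=5 (shortest), l=10 (longest), p+q=16
s + l = 15 vs p + q = 16
s + l < p + q (Grashof) with shortest = output link → rocker-crank

rocker-crank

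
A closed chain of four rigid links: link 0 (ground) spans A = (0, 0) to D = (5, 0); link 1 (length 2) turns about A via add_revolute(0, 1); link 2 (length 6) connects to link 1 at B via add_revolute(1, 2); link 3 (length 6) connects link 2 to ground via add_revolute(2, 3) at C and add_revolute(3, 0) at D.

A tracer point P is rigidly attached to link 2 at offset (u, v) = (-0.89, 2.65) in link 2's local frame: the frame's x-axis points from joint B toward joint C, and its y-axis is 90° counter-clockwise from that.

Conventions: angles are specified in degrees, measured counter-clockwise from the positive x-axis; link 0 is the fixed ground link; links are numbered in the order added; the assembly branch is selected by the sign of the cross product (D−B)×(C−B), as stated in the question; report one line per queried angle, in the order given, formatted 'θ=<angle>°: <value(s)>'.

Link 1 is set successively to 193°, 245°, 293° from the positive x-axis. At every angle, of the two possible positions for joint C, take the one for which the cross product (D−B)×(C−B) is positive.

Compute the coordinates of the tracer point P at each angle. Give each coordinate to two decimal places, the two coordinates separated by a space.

A=(0,0), D=(5.00,0)
θ=193°: B = A + 2.00·(cos193°, sin193°) = (-1.9487, -0.4499)
θ=193°: |BD| = 6.9633
θ=193°: circle(B,6.00) ∩ circle(D,6.00): a=3.4816, h=4.8865
θ=193°:   candidates: C₊=(1.2099,4.6514) cross=34.026; C₋=(1.8414,-5.1013) cross=-34.026
θ=193°:   branch + wants cross > 0 → take C=(1.2099,4.6514) (cross=34.026)
θ=193°: ex = (C−B)/|BC| = (0.5264,0.8502); ey = (-0.8502,0.5264)
θ=193°: P = B + -0.89·ex + 2.65·ey = (-4.6703,0.1885)
θ=245°: B = A + 2.00·(cos245°, sin245°) = (-0.8452, -1.8126)
θ=245°: |BD| = 6.1198
θ=245°: circle(B,6.00) ∩ circle(D,6.00): a=3.0599, h=5.1611
θ=245°:   candidates: C₊=(0.5487,4.0232) cross=31.585; C₋=(3.6060,-5.8358) cross=-31.585
θ=245°:   branch + wants cross > 0 → take C=(0.5487,4.0232) (cross=31.585)
θ=245°: ex = (C−B)/|BC| = (0.2323,0.9726); ey = (-0.9726,0.2323)
θ=245°: P = B + -0.89·ex + 2.65·ey = (-3.6295,-2.0626)
θ=293°: B = A + 2.00·(cos293°, sin293°) = (0.7815, -1.8410)
θ=293°: |BD| = 4.6028
θ=293°: circle(B,6.00) ∩ circle(D,6.00): a=2.3014, h=5.5411
θ=293°:   candidates: C₊=(0.6744,4.1580) cross=25.504; C₋=(5.1071,-5.9990) cross=-25.504
θ=293°:   branch + wants cross > 0 → take C=(0.6744,4.1580) (cross=25.504)
θ=293°: ex = (C−B)/|BC| = (-0.0178,0.9998); ey = (-0.9998,-0.0178)
θ=293°: P = B + -0.89·ex + 2.65·ey = (-1.8522,-2.7782)

θ=193°: -4.67 0.19
θ=245°: -3.63 -2.06
θ=293°: -1.85 -2.78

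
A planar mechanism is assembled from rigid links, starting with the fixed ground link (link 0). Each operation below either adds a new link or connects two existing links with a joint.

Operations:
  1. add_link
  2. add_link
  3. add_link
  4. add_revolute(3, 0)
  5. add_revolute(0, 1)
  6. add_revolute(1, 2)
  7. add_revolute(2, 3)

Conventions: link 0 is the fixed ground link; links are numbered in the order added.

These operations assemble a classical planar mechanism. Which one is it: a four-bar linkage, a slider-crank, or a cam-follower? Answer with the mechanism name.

links: 4 (incl. ground); joints: 4 revolute, 0 prismatic, 0 higher (cam) pair, forming one closed loop
4 links in a single 4R loop → four-bar linkage

four-bar linkage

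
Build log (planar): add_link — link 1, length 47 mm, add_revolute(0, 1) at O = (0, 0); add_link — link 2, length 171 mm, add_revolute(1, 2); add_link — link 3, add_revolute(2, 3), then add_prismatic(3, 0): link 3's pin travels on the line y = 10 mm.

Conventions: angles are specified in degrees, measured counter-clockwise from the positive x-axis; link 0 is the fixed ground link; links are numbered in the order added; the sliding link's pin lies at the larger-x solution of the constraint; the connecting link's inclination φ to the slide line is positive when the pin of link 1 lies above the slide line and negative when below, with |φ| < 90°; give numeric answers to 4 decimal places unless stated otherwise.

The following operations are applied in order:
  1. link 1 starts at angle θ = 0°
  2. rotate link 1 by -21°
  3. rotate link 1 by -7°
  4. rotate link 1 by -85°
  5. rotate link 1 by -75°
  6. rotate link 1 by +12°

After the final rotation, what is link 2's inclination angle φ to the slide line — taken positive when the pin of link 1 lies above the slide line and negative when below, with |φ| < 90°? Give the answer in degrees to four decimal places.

geometry: r = 47 mm, L = 171 mm, e = 10 mm; θ starts at 0°
rotate link 1 by -21°: θ ← 0° -21° = -21°
rotate link 1 by -7°: θ ← -21° -7° = -28°
rotate link 1 by -85°: θ ← -28° -85° = -113°
rotate link 1 by -75°: θ ← -113° -75° = -188°
rotate link 1 by +12°: θ ← -188° +12° = -176°
h = r sin θ − e = -3.278554 − 10 = -13.278554
sin φ = h / L = -13.278554 / 171 = -0.07765236
φ = arcsin(-0.07765236) = -4.453636°

-4.4536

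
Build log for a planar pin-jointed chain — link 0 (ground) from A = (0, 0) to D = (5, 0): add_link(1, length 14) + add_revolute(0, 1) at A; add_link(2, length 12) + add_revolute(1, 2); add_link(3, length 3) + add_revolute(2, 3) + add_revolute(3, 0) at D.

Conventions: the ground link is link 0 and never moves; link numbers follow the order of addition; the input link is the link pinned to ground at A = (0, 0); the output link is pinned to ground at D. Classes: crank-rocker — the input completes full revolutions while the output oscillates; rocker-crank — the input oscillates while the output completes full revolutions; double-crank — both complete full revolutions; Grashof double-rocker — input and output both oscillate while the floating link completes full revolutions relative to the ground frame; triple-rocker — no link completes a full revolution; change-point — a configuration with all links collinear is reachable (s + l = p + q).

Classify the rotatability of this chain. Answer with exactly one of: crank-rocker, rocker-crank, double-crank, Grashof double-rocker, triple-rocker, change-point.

lengths: ground=5, input=14, coupler=12, output=3
sorted: s=3 (shortest), l=14 (longest), p+q=17
s + l = 17 vs p + q = 17
s + l = p + q → change-point (collinear configuration reachable)

change-point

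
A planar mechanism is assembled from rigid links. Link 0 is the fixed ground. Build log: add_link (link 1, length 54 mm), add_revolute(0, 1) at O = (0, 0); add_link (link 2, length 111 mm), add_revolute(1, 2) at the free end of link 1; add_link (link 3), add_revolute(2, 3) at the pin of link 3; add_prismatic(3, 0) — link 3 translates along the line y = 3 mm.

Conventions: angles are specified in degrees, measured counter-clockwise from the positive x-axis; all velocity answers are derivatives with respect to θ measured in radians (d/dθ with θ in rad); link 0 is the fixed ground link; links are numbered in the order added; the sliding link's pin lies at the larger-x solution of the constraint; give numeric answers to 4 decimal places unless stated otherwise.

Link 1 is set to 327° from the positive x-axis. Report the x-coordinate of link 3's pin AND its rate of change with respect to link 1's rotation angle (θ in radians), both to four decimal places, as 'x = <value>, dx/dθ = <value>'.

geometry: r = 54 mm, L = 111 mm, e = 3 mm
crank pin P = (r cos θ, r sin θ) = (45.288211, -29.410508)
h = r sin θ − e = -29.410508 − 3 = -32.410508
x = r cos θ + √(L² − h²) = 45.288211 + 106.162889 = 151.451100
dx/dθ = −r sin θ − h·r cos θ/√(L² − h²) (θ in radians; h = -32.410508) = 43.236563

x = 151.4511, dx/dθ = 43.2366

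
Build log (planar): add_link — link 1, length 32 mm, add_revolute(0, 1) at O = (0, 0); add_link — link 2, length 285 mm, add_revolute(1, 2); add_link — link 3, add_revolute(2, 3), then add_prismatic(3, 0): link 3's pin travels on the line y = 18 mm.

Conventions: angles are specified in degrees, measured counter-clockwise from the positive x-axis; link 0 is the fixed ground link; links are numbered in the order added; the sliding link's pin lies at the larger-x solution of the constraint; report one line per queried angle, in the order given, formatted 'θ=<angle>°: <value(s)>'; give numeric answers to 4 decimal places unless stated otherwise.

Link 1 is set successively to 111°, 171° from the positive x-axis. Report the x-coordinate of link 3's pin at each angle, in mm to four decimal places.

geometry: r = 32 mm, L = 285 mm, e = 18 mm
θ=111°: crank pin P = (r cos θ, r sin θ) = (-11.467774, 29.874574)
θ=111°: h = r sin θ − e = 29.874574 − 18 = 11.874574
θ=111°: x = r cos θ + √(L² − h²) = -11.467774 + 284.752514 = 273.284740
θ=171°: crank pin P = (r cos θ, r sin θ) = (-31.606027, 5.005903)
θ=171°: h = r sin θ − e = 5.005903 − 18 = -12.994097
θ=171°: x = r cos θ + √(L² − h²) = -31.606027 + 284.703624 = 253.097597

θ=111°: 273.2847
θ=171°: 253.0976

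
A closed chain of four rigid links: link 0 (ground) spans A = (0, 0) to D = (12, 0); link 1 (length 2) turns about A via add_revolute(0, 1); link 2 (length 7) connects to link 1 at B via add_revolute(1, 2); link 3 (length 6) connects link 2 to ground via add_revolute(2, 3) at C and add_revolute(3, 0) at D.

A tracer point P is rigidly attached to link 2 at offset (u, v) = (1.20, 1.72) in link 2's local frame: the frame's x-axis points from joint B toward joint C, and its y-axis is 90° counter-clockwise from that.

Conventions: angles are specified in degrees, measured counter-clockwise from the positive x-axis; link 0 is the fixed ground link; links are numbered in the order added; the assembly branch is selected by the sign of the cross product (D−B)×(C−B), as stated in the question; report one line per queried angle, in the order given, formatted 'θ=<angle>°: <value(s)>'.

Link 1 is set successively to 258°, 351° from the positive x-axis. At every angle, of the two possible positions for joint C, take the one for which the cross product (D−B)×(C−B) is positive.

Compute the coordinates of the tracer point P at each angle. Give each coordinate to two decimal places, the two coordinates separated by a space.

A=(0,0), D=(12.00,0)
θ=258°: B = A + 2.00·(cos258°, sin258°) = (-0.4158, -1.9563)
θ=258°: |BD| = 12.5690
θ=258°: circle(B,7.00) ∩ circle(D,6.00): a=6.8016, h=1.6546
θ=258°:   candidates: C₊=(6.0454,0.7368) cross=20.796; C₋=(6.5605,-2.5321) cross=-20.796
θ=258°:   branch + wants cross > 0 → take C=(6.0454,0.7368) (cross=20.796)
θ=258°: ex = (C−B)/|BC| = (0.9230,0.3847); ey = (-0.3847,0.9230)
θ=258°: P = B + 1.20·ex + 1.72·ey = (0.0301,0.0930)
θ=351°: B = A + 2.00·(cos351°, sin351°) = (1.9754, -0.3129)
θ=351°: |BD| = 10.0295
θ=351°: circle(B,7.00) ∩ circle(D,6.00): a=5.6628, h=4.1149
θ=351°:   candidates: C₊=(7.5071,3.9767) cross=41.270; C₋=(7.7638,-4.2491) cross=-41.270
θ=351°:   branch + wants cross > 0 → take C=(7.5071,3.9767) (cross=41.270)
θ=351°: ex = (C−B)/|BC| = (0.7902,0.6128); ey = (-0.6128,0.7902)
θ=351°: P = B + 1.20·ex + 1.72·ey = (1.8697,1.7817)

θ=258°: 0.03 0.09
θ=351°: 1.87 1.78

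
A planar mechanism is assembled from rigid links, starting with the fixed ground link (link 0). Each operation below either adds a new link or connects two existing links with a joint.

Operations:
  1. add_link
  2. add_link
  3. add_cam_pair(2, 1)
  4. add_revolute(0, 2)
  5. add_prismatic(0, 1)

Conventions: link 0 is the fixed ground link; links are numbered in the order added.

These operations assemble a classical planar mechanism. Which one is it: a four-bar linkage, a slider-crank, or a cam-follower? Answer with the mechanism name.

links: 3 (incl. ground); joints: 1 revolute, 1 prismatic, 1 higher (cam) pair, forming one closed loop
3 links, revolute + prismatic + higher pair in one loop → cam-follower

cam-follower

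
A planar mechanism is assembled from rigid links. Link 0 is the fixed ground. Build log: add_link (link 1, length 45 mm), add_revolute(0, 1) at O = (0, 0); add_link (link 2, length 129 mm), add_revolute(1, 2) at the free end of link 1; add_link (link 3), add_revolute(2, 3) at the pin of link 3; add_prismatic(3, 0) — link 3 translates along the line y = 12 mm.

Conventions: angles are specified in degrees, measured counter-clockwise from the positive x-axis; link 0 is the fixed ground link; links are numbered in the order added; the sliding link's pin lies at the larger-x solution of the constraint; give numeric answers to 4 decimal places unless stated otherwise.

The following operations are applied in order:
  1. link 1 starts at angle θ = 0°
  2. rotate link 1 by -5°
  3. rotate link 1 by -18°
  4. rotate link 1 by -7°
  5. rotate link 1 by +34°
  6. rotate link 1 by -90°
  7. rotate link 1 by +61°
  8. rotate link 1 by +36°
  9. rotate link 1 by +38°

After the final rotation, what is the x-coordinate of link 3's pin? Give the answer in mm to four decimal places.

geometry: r = 45 mm, L = 129 mm, e = 12 mm; θ starts at 0°
rotate link 1 by -5°: θ ← 0° -5° = -5°
rotate link 1 by -18°: θ ← -5° -18° = -23°
rotate link 1 by -7°: θ ← -23° -7° = -30°
rotate link 1 by +34°: θ ← -30° +34° = 4°
rotate link 1 by -90°: θ ← 4° -90° = -86°
rotate link 1 by +61°: θ ← -86° +61° = -25°
rotate link 1 by +36°: θ ← -25° +36° = 11°
rotate link 1 by +38°: θ ← 11° +38° = 49°
crank pin P = (r cos θ, r sin θ) = (29.522656, 33.961931)
h = r sin θ − e = 33.961931 − 12 = 21.961931
x = r cos θ + √(L² − h²) = 29.522656 + 127.116771 = 156.639428

156.6394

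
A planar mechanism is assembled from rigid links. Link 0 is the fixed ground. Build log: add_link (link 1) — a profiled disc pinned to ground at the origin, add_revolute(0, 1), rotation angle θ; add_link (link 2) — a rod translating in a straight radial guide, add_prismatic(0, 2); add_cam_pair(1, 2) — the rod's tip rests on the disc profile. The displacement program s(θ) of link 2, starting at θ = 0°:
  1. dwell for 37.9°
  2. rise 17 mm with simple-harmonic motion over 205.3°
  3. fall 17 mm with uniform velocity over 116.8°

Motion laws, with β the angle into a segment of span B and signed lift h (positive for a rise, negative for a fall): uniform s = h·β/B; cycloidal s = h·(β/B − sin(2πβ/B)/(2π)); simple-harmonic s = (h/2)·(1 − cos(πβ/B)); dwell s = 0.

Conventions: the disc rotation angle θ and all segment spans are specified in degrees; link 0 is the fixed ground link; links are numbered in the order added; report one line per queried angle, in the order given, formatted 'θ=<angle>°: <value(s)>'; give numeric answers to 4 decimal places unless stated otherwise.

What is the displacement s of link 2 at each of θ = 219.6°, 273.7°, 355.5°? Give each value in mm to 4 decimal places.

seg 1 [0°–37.9°] dwell: s stays 0.0000
seg 2 [37.9°–243.2°] simple-harmonic, h=17: θ=219.6° here. β=181.7, B=205.3. 17/2·(1 − cos(π·0.8850)) = 16.4517 → s = 16.4517
seg 2 [37.9°–243.2°] simple-harmonic, h=17: full span → s += 17 → s = 17.0000
seg 3 [243.2°–360°] uniform, h=-17: θ=273.7° here. β=30.5, B=116.8. -17·30.5/116.8 = -4.4392 → s = 12.5608
seg 3 [243.2°–360°] uniform, h=-17: θ=355.5° here. β=112.3, B=116.8. -17·112.3/116.8 = -16.3450 → s = 0.6550

θ=219.6°: 16.4517
θ=273.7°: 12.5608
θ=355.5°: 0.6550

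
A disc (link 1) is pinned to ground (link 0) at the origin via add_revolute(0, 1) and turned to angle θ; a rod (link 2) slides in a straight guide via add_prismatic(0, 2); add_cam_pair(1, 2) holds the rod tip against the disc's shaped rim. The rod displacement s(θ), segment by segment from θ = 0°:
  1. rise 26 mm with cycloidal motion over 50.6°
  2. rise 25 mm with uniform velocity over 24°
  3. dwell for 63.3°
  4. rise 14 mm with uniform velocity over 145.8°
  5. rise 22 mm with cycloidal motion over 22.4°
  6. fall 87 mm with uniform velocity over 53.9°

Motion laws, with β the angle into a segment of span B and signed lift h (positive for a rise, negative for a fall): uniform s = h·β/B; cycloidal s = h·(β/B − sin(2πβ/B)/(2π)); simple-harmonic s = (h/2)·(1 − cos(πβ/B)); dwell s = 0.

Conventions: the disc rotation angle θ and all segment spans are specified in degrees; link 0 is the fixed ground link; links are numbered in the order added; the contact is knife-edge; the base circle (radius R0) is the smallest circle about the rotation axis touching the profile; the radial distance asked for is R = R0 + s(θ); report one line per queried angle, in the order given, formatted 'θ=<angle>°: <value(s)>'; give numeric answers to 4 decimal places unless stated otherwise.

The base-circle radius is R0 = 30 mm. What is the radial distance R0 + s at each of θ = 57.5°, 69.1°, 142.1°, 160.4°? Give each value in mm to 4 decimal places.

segment 1 (0° to 50.6°, cycloidal, h = 26) is passed completely: s = 0.0000 + (26) = 26.0000
θ = 57.5° falls in segment 2 (50.6° to 74.6°, uniform, h = 25): β = 57.5 − 50.6 = 6.9°, B = 24°; Δs = 25·6.9/24 = 7.1875; s = 26.0000 + 7.1875 = 33.1875
θ = 69.1° falls in segment 2 (50.6° to 74.6°, uniform, h = 25): β = 69.1 − 50.6 = 18.5°, B = 24°; Δs = 25·18.5/24 = 19.2708; s = 26.0000 + 19.2708 = 45.2708
segment 2 (50.6° to 74.6°, uniform, h = 25) is passed completely: s = 26.0000 + (25) = 51.0000
segment 3 (74.6° to 137.9°, dwell): s unchanged at 51.0000
θ = 142.1° falls in segment 4 (137.9° to 283.7°, uniform, h = 14): β = 142.1 − 137.9 = 4.2°, B = 145.8°; Δs = 14·4.2/145.8 = 0.4033; s = 51.0000 + 0.4033 = 51.4033
θ = 160.4° falls in segment 4 (137.9° to 283.7°, uniform, h = 14): β = 160.4 − 137.9 = 22.5°, B = 145.8°; Δs = 14·22.5/145.8 = 2.1605; s = 51.0000 + 2.1605 = 53.1605
θ=57.5°: R = R0 + s = 30 + 33.1875 = 63.1875
θ=69.1°: R = R0 + s = 30 + 45.2708 = 75.2708
θ=142.1°: R = R0 + s = 30 + 51.4033 = 81.4033
θ=160.4°: R = R0 + s = 30 + 53.1605 = 83.1605

θ=57.5°: 63.1875
θ=69.1°: 75.2708
θ=142.1°: 81.4033
θ=160.4°: 83.1605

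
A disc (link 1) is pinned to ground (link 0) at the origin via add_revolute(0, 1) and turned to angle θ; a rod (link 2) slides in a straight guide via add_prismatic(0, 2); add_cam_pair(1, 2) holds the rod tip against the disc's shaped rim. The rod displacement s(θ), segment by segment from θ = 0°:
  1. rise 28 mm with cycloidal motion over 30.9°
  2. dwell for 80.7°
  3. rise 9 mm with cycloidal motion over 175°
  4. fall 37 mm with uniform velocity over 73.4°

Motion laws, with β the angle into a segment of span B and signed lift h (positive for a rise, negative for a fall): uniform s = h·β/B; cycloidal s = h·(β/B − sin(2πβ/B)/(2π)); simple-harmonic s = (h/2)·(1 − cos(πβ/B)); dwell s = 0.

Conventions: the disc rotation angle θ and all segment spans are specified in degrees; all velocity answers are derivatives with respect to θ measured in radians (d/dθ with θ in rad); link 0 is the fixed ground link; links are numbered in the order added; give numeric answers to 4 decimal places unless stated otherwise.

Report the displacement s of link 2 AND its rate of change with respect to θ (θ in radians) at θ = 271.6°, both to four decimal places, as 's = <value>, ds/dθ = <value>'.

segment 1 (0° to 30.9°, cycloidal, h = 28) is passed completely: s = 0.0000 + (28) = 28.0000
segment 2 (30.9° to 111.6°, dwell): s unchanged at 28.0000
θ = 271.6° falls in segment 3 (111.6° to 286.6°, cycloidal, h = 9): β = 271.6 − 111.6 = 160°, B = 175°; Δs = 9·(0.9143 − sin(2π·0.9143)/(2π)) = 8.9632; s = 28.0000 + 8.9632 = 36.9632
velocity in seg [111.6°–286.6°] (cycloidal), θ in radians: β = 160° = 2.7925 rad, B = 175° = 3.0543 rad; ds/dθ = (h/B)(1 − cos(2πβ/B)) = (9/3.0543)(1 − cos(2π·0.9143)) = 0.417100 mm/rad

s = 36.9632, ds/dθ = 0.4171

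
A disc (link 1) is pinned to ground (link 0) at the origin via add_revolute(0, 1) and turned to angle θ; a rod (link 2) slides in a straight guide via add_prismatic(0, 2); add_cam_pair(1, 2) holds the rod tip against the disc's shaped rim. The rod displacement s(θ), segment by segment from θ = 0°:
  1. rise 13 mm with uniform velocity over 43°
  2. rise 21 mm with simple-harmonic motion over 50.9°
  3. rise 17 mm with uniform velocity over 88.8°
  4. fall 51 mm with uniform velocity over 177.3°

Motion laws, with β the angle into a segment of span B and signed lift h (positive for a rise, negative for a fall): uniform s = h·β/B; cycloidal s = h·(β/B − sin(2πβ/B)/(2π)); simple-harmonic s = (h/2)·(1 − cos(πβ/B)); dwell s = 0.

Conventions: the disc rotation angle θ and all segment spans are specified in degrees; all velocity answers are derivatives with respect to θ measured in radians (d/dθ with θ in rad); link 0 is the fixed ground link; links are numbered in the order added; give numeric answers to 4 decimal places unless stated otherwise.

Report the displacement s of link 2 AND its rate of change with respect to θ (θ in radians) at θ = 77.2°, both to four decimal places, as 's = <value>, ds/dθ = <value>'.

segment 1 (0° to 43°, uniform, h = 13) is passed completely: s = 0.0000 + (13) = 13.0000
θ = 77.2° falls in segment 2 (43° to 93.9°, simple-harmonic, h = 21): β = 77.2 − 43 = 34.2°, B = 50.9°; Δs = 21/2·(1 − cos(π·0.6719)) = 15.8989; s = 13.0000 + 15.8989 = 28.8989
velocity in seg [43°–93.9°] (simple-harmonic), θ in radians: β = 34.2° = 0.5969 rad, B = 50.9° = 0.8884 rad; ds/dθ = (πh/(2B)) sin(πβ/B) = (π·21/(2·0.8884)) sin(π·0.6719) = 31.847021 mm/rad

s = 28.8989, ds/dθ = 31.8470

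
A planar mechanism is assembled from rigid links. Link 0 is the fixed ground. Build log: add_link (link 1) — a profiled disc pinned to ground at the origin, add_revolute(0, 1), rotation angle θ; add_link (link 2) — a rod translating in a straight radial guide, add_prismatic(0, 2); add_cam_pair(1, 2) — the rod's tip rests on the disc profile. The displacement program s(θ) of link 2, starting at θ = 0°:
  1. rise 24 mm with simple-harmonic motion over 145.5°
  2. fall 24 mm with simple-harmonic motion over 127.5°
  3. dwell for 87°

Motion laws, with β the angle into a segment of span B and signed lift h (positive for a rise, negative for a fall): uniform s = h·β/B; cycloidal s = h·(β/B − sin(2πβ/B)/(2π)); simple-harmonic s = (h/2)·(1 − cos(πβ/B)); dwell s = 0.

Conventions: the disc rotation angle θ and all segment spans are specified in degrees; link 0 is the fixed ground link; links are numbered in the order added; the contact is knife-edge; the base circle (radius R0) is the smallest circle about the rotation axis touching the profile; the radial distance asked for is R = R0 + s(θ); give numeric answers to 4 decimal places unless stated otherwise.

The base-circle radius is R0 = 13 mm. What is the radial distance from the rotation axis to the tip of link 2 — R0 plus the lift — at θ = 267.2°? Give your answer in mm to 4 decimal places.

seg 1 [0°–145.5°] simple-harmonic, h=24: full span → s += 24 → s = 24.0000
seg 2 [145.5°–273°] simple-harmonic, h=-24: θ=267.2° here. β=121.7, B=127.5. -24/2·(1 − cos(π·0.9545)) = -23.8777 → s = 0.1223
R = R0 + s = 13 + 0.1223 = 13.1223

13.1223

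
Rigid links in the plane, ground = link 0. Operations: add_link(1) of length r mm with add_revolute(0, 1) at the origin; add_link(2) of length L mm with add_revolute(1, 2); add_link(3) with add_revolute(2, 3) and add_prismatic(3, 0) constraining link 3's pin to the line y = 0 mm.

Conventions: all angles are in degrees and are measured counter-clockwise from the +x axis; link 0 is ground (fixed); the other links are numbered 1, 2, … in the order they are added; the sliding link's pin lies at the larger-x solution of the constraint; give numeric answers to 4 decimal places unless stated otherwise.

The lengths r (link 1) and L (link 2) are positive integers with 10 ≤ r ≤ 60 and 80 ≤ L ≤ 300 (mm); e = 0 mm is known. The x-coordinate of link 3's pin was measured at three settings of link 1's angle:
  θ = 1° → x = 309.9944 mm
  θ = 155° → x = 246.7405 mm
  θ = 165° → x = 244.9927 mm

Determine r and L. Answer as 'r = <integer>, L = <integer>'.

constraint per measurement: (x − r cos θ)² + (r sin θ − e)² = L²
subtracting the θ₁ and θ₂ equations cancels the r² and L² terms:
r = (x₁² − x₂²) / (2[(x₁cos θ₁ + e sin θ₁) − (x₂cos θ₂ + e sin θ₂)]) = 33.0000 → r = 33
L² = (x₁ − r cos θ₁)² + (r sin θ₁ − e)² = 76729.0137 → L = 277.0000 → L = 277
check at θ₃=165°: x = 244.9927 (printed 244.9927) ✓

r = 33, L = 277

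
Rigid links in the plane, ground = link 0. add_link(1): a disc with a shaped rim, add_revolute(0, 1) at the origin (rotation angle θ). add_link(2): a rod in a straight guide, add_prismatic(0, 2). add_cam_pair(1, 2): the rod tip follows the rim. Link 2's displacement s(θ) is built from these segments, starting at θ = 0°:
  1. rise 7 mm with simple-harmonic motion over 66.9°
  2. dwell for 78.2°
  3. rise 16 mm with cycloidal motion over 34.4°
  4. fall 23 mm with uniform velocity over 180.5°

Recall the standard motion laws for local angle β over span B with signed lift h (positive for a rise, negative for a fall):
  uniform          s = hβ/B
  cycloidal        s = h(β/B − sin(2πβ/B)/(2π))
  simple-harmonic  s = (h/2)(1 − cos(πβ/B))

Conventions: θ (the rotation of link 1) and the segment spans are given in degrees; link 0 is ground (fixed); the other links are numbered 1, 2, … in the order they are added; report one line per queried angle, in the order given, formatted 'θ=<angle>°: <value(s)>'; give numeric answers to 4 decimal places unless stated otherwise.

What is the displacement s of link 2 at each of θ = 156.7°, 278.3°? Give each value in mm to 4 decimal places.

segment 1 (0° to 66.9°, simple-harmonic, h = 7) is passed completely: s = 0.0000 + (7) = 7.0000
segment 2 (66.9° to 145.1°, dwell): s unchanged at 7.0000
θ = 156.7° falls in segment 3 (145.1° to 179.5°, cycloidal, h = 16): β = 156.7 − 145.1 = 11.6°, B = 34.4°; Δs = 16·(0.3372 − sin(2π·0.3372)/(2π)) = 3.2217; s = 7.0000 + 3.2217 = 10.2217
segment 3 (145.1° to 179.5°, cycloidal, h = 16) is passed completely: s = 7.0000 + (16) = 23.0000
θ = 278.3° falls in segment 4 (179.5° to 360°, uniform, h = -23): β = 278.3 − 179.5 = 98.8°, B = 180.5°; Δs = -23·98.8/180.5 = -12.5895; s = 23.0000 − 12.5895 = 10.4105

θ=156.7°: 10.2217
θ=278.3°: 10.4105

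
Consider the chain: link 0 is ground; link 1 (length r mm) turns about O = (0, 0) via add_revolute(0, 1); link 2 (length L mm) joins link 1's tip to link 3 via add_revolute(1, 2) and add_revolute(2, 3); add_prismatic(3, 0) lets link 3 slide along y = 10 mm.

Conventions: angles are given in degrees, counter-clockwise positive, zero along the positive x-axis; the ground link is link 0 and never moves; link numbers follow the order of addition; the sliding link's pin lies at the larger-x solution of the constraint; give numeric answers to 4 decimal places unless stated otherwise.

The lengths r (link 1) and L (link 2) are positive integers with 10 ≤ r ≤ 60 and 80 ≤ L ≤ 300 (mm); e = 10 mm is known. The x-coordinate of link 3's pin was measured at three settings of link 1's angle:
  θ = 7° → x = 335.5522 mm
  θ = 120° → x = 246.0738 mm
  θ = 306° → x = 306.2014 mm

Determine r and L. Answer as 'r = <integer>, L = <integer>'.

constraint per measurement: (x − r cos θ)² + (r sin θ − e)² = L²
subtracting the θ₁ and θ₂ equations cancels the r² and L² terms:
r = (x₁² − x₂²) / (2[(x₁cos θ₁ + e sin θ₁) − (x₂cos θ₂ + e sin θ₂)]) = 58.0000 → r = 58
L² = (x₁ − r cos θ₁)² + (r sin θ₁ − e)² = 77283.9893 → L = 278.0000 → L = 278
check at θ₃=306°: x = 306.2014 (printed 306.2014) ✓

r = 58, L = 278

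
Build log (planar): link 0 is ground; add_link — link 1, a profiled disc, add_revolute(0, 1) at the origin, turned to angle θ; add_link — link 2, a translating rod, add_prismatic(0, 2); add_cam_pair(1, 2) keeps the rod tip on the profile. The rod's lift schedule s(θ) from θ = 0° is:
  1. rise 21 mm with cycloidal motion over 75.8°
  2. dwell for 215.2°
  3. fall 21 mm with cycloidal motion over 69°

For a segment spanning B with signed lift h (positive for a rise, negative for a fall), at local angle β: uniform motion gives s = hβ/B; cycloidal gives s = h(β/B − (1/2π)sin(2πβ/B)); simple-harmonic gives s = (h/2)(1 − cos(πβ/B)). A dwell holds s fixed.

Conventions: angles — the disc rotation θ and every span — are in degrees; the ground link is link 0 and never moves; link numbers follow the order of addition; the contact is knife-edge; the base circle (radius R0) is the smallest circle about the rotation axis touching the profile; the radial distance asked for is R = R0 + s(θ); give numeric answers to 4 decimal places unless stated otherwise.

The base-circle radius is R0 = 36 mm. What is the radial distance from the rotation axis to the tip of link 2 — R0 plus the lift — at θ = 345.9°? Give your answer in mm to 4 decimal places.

seg 1 [0°–75.8°] cycloidal, h=21: full span → s += 21 → s = 21.0000
seg 2 [75.8°–291°] dwell: s stays 21.0000
seg 3 [291°–360°] cycloidal, h=-21: θ=345.9° here. β=54.9, B=69. -21·(0.7957 − sin(2π·0.7957)/(2π)) = -19.9144 → s = 1.0856
R = R0 + s = 36 + 1.0856 = 37.0856

37.0856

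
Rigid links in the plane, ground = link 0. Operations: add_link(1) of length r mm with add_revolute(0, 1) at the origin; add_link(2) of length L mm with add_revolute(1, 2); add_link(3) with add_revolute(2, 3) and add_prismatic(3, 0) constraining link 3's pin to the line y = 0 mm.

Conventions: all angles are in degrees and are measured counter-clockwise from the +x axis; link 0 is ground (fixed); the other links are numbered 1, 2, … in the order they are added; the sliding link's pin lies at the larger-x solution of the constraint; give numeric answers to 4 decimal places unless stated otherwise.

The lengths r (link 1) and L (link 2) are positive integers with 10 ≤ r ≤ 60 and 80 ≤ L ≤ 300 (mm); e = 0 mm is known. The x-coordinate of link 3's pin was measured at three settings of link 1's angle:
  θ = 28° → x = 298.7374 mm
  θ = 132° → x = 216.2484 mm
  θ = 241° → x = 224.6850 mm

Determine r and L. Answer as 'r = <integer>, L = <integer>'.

constraint per measurement: (x − r cos θ)² + (r sin θ − e)² = L²
subtracting the θ₁ and θ₂ equations cancels the r² and L² terms:
r = (x₁² − x₂²) / (2[(x₁cos θ₁ + e sin θ₁) − (x₂cos θ₂ + e sin θ₂)]) = 52.0000 → r = 52
L² = (x₁ − r cos θ₁)² + (r sin θ₁ − e)² = 64516.0095 → L = 254.0000 → L = 254
check at θ₃=241°: x = 224.6850 (printed 224.6850) ✓

r = 52, L = 254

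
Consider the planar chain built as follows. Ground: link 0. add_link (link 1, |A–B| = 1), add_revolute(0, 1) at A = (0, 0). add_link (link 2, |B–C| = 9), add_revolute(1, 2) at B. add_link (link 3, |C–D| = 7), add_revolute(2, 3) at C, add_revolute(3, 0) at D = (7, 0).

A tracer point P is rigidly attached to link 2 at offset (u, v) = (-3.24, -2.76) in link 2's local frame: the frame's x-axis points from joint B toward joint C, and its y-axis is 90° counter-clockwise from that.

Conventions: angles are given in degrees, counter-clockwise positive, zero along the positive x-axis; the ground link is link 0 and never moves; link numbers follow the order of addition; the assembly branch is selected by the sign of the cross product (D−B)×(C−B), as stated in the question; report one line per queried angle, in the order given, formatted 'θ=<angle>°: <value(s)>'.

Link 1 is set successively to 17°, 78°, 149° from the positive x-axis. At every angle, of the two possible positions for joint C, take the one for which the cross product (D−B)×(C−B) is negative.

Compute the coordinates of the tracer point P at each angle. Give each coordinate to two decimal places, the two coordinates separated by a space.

A=(0,0), D=(7.00,0)
θ=17°: B = A + 1.00·(cos17°, sin17°) = (0.9563, 0.2924)
θ=17°: |BD| = 6.0508
θ=17°: circle(B,9.00) ∩ circle(D,7.00): a=5.6697, h=6.9896
θ=17°:   candidates: C₊=(6.9571,6.9999) cross=42.293; C₋=(6.2816,-6.9630) cross=-42.293
θ=17°:   branch - wants cross < 0 → take C=(6.2816,-6.9630) (cross=-42.293)
θ=17°: ex = (C−B)/|BC| = (0.5917,-0.8062); ey = (0.8062,0.5917)
θ=17°: P = B + -3.24·ex + -2.76·ey = (-3.1858,1.2712)
θ=78°: B = A + 1.00·(cos78°, sin78°) = (0.2079, 0.9781)
θ=78°: |BD| = 6.8622
θ=78°: circle(B,9.00) ∩ circle(D,7.00): a=5.7627, h=6.9131
θ=78°:   candidates: C₊=(6.8972,6.9992) cross=47.439; C₋=(4.9264,-6.6858) cross=-47.439
θ=78°:   branch - wants cross < 0 → take C=(4.9264,-6.6858) (cross=-47.439)
θ=78°: ex = (C−B)/|BC| = (0.5243,-0.8516); ey = (0.8516,0.5243)
θ=78°: P = B + -3.24·ex + -2.76·ey = (-3.8410,2.2902)
θ=149°: B = A + 1.00·(cos149°, sin149°) = (-0.8572, 0.5150)
θ=149°: |BD| = 7.8740
θ=149°: circle(B,9.00) ∩ circle(D,7.00): a=5.9690, h=6.7358
θ=149°:   candidates: C₊=(5.5396,6.8460) cross=53.038; C₋=(4.6585,-6.5968) cross=-53.038
θ=149°:   branch - wants cross < 0 → take C=(4.6585,-6.5968) (cross=-53.038)
θ=149°: ex = (C−B)/|BC| = (0.6128,-0.7902); ey = (0.7902,0.6128)
θ=149°: P = B + -3.24·ex + -2.76·ey = (-5.0238,1.3838)

θ=17°: -3.19 1.27
θ=78°: -3.84 2.29
θ=149°: -5.02 1.38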